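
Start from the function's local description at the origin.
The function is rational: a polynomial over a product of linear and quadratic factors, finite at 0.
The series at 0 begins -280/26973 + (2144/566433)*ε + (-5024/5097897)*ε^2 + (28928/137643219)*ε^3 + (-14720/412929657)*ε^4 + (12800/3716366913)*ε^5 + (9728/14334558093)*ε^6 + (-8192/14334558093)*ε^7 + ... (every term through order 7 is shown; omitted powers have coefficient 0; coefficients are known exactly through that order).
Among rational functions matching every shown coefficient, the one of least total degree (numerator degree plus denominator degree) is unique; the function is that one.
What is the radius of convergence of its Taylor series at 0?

The radius of convergence is 9/2.

No rational of total degree below 4 reproduces all 8 coefficients; solving the [1/3] Pade equations on them gives f(ε) = (-2*ε/7 - 35/37)/(ε + 9/2)**3, whose expansion matches every shown term.
Denominator factor (ε + 9/2)^3: pole of order 3 at -9/2, modulus 9/2.
The radius of convergence is the smallest modulus among the singular points: 9/2.


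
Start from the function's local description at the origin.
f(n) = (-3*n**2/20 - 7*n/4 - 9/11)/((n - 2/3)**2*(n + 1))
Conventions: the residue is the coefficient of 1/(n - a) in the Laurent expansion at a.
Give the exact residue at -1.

The residue is 387/1375.

At the order-1 pole -1 set g(n) = (n - (-1))*f(n) = (-3*n**2/20 - 7*n/4 - 9/11)/(n - 2/3)**2.
Simple pole: residue = g(a) at a = -1, which is 387/1375.


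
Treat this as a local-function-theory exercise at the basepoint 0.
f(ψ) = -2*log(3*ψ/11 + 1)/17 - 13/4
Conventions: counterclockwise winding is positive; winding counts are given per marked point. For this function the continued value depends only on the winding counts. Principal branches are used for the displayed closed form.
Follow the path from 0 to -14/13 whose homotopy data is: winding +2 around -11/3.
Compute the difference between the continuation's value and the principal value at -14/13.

Continued minus principal equals -(8/17)*pi*i.

The rational part is single-valued and drops out of the difference; each branch term changes only by its own monodromy.
(-2/17)*log(1 - ψ/(-11/3)): each positive loop around -11/3 adds 2*pi*i to the log, so winding +2 contributes (-2/17)*(2)*2*pi*i = -(8/17)*pi*i.
Summing the contributions at ψ = -14/13 gives -(8/17)*pi*i.


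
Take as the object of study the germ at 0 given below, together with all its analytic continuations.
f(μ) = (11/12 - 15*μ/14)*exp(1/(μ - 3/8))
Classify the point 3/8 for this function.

The exponent 1/(μ - (3/8)) has a pole at 3/8, so exp(1/(μ - (3/8))) takes every nonzero value near it: an essential singularity (not a pole of any order).

The point is an essential singularity.


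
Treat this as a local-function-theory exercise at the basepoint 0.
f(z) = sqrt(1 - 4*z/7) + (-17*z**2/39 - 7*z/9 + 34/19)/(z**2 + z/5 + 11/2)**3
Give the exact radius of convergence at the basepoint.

The radius of convergence is 7/4.

Denominator factor (z**2 + z/5 + 11/2)^3: discriminant -549/25, complex-conjugate roots (-1/10) + ((3/10)*sqrt(61))*i and (-1/10) - ((3/10)*sqrt(61))*i; poles of order 3, moduli (1/2)*sqrt(22) and (1/2)*sqrt(22).
Branch term (1)*sqrt(1 - z/(7/4)): its argument vanishes at z = 7/4, a square-root branch point, modulus 7/4.
The radius of convergence is the smallest modulus among the singular points: 7/4.


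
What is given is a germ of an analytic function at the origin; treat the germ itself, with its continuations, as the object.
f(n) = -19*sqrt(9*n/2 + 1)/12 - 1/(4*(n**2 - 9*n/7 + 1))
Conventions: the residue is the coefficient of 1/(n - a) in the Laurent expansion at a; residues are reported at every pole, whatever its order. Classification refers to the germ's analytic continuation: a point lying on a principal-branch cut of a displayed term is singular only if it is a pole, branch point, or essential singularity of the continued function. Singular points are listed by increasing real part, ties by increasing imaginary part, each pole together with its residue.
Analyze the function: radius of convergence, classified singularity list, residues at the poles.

Radius of convergence at 0: 2/9.
At -2/9: an algebraic (square-root) branch point.
At (9/14) - ((1/14)*sqrt(115))*i: a pole of order 1; residue -((7/460)*sqrt(115))*i.
At (9/14) + ((1/14)*sqrt(115))*i: a pole of order 1; residue ((7/460)*sqrt(115))*i.

Denominator factor (n**2 - 9*n/7 + 1): discriminant -115/49, complex-conjugate roots (9/14) + ((1/14)*sqrt(115))*i and (9/14) - ((1/14)*sqrt(115))*i; poles of order 1, moduli 1 and 1.
Branch term (-19/12)*sqrt(1 - n/(-2/9)): its argument vanishes at n = -2/9, a square-root branch point, modulus 2/9.
The radius of convergence is the smallest modulus among the singular points: 2/9.
The branch term is analytic at (9/14) - ((1/14)*sqrt(115))*i and contributes nothing to the residue; only the rational part matters.
The factor n**2 - 9*n/7 + 1 splits as (n - a)(n - a') with a = (9/14) - ((1/14)*sqrt(115))*i, a' = (9/14) + ((1/14)*sqrt(115))*i. At the order-1 pole a set g(n) = (n - a)*(rational part) = [-1/4] / (n - a').
Simple pole: residue = g(a) at a = (9/14) - ((1/14)*sqrt(115))*i, which is -((7/460)*sqrt(115))*i.
The branch term is analytic at (9/14) + ((1/14)*sqrt(115))*i and contributes nothing to the residue; only the rational part matters.
The factor n**2 - 9*n/7 + 1 splits as (n - a)(n - a') with a = (9/14) + ((1/14)*sqrt(115))*i, a' = (9/14) - ((1/14)*sqrt(115))*i. At the order-1 pole a set g(n) = (n - a)*(rational part) = [-1/4] / (n - a').
Simple pole: residue = g(a) at a = (9/14) + ((1/14)*sqrt(115))*i, which is ((7/460)*sqrt(115))*i.
List the singular points by increasing real part (a conjugate pair: the negative imaginary part first).


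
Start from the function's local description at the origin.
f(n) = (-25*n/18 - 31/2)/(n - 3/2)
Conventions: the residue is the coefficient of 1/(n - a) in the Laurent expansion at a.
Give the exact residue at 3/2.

The residue is -211/12.

At the order-1 pole 3/2 set g(n) = (n - (3/2))*f(n) = -25*n/18 - 31/2.
Simple pole: residue = g(a) at a = 3/2, which is -211/12.


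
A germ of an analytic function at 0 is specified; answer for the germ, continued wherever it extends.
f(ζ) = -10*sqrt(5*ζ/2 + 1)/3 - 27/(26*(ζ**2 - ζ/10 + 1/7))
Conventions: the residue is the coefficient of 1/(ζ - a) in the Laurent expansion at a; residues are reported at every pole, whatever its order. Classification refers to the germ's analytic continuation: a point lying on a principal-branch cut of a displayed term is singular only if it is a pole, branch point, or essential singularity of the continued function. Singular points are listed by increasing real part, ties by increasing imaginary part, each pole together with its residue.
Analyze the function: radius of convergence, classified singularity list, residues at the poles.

Radius of convergence at 0: (1/7)*sqrt(7).
At -2/5: an algebraic (square-root) branch point.
At (1/20) - ((1/140)*sqrt(2751))*i: a pole of order 1; residue -((45/1703)*sqrt(2751))*i.
At (1/20) + ((1/140)*sqrt(2751))*i: a pole of order 1; residue ((45/1703)*sqrt(2751))*i.


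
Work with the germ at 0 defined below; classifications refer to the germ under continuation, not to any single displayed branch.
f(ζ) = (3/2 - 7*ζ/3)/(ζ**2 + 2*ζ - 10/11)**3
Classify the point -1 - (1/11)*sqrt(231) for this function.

The point is a pole of order 3.

The denominator factor ζ**2 + 2*ζ - 10/11 vanishes at -1 - (1/11)*sqrt(231) and appears to the power 3; the numerator there equals 23/6 + (7/33)*sqrt(231), nonzero, and no other factor vanishes.
Hence a pole whose order is the multiplicity, 3.


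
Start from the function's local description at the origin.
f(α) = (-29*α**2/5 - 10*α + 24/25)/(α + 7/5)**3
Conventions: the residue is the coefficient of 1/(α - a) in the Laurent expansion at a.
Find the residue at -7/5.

The residue is -29/5.

At the order-3 pole -7/5 set g(α) = (α - (-7/5))^3*f(α) = -29*α**2/5 - 10*α + 24/25.
Order-3 pole: residue = g''(a)/2; g''(-7/5) = -58/5, so the residue is -29/5.


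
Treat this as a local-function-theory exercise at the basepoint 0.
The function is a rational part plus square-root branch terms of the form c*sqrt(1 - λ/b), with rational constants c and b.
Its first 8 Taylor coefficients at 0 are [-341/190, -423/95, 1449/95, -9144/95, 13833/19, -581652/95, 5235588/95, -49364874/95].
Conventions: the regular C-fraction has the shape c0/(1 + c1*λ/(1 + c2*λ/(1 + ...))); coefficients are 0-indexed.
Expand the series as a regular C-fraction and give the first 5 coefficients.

The regular C-fraction coefficients are [-341/190, -846/341, 94663/16027, 7444371/4449161, 143337075/36255929].

Taylor coefficients (read off): a_0 = -341/190, a_1 = -423/95, a_2 = 1449/95, a_3 = -9144/95, a_4 = 13833/19.
c0 = a_0 = -341/190. Peel one level at a time: if S = 1 + c*λ/S' with S'(0) = 1, then c is the λ-coefficient of S and S' = c*λ/(S - 1).
S_1 = c0/f = 1 + (-846/341)*λ + (1703934/116281)*λ^2 + ...; c1 = -846/341.
S_2 = c1*λ/(S_1 - 1) = 1 + (94663/16027)*λ + (-21831/2209)*λ^2 + ...; c2 = 94663/16027.
S_3 = c2*λ/(S_2 - 1) = 1 + (7444371/4449161)*λ + (-59277504825/8961083569)*λ^2 + ...; c3 = 7444371/4449161.
S_4 = c3*λ/(S_3 - 1) = 1 + (143337075/36255929)*λ + ...; c4 = 143337075/36255929.


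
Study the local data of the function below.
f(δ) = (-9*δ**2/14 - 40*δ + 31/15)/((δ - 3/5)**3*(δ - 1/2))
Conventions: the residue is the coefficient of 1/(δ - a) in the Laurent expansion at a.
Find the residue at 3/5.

The residue is -379975/21.

At the order-3 pole 3/5 set g(δ) = (δ - (3/5))^3*f(δ) = (-9*δ**2/14 - 40*δ + 31/15)/(δ - 1/2).
Order-3 pole: residue = g''(a)/2; g''(3/5) = -759950/21, so the residue is -379975/21.


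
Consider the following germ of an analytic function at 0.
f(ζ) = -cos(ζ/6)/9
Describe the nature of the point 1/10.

The point is a regular point.

There is no denominator, hence no pole anywhere.
The factor cos(ζ/6) is entire.
So the germ continues analytically to 1/10.


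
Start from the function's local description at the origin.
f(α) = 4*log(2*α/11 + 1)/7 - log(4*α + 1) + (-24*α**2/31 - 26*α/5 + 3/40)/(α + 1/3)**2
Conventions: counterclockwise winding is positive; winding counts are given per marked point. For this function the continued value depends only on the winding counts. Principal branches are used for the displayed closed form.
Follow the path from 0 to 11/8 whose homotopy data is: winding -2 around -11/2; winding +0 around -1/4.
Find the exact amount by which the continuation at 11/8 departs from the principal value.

Continued minus principal equals -(16/7)*pi*i.

The rational part is single-valued and drops out of the difference; each branch term changes only by its own monodromy.
(4/7)*log(1 - α/(-11/2)): each positive loop around -11/2 adds 2*pi*i to the log, so winding -2 contributes (4/7)*(-2)*2*pi*i = -(16/7)*pi*i.
(-1)*log(1 - α/(-1/4)): winding 0 around -1/4, so this term returns to its principal value, contribution 0.
Summing the contributions at α = 11/8 gives -(16/7)*pi*i.


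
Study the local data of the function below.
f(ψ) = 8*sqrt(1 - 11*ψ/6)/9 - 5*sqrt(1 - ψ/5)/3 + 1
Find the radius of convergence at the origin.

Branch term (8/9)*sqrt(1 - ψ/(6/11)): its argument vanishes at ψ = 6/11, a square-root branch point, modulus 6/11.
Branch term (-5/3)*sqrt(1 - ψ/(5)): its argument vanishes at ψ = 5, a square-root branch point, modulus 5.
The radius of convergence is the smallest modulus among the singular points: 6/11.

The radius of convergence is 6/11.


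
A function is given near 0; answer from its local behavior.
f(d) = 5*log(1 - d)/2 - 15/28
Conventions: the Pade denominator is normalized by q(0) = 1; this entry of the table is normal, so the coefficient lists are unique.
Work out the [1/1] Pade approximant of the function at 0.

The Pade approximant has numerator coefficients [-15/28, -125/56]; denominator coefficients [1, -1/2].

Taylor coefficients needed (expand at 0): a_0 = -15/28, a_1 = -5/2, a_2 = -5/4.
Write the denominator as Q(d) = 1 + q1*d. Requiring Q*f - P = O(d^3) with deg P <= 1 kills the coefficients of d^2..d^2 in Q*f:
  d^2: a_2 + q1*a_1 = 0, i.e. -5/4 + (-5/2)*q1 = 0.
Solving this linear system: q1 = -1/2.
The numerator is Q*f truncated at degree 1: P0 = a_0 = -15/28; P1 = a_1 + q1*a_0 = -125/56.


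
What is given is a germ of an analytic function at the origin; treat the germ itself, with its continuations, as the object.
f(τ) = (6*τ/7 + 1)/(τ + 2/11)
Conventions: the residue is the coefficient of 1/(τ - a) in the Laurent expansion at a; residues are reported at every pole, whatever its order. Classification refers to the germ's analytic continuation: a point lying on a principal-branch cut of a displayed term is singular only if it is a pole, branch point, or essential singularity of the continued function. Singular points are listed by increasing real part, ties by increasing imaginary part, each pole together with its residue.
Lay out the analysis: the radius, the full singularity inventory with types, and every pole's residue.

Radius of convergence at 0: 2/11.
At -2/11: a pole of order 1; residue 65/77.

Denominator factor (τ + 2/11): pole of order 1 at -2/11, modulus 2/11.
The radius of convergence is the smallest modulus among the singular points: 2/11.
At the order-1 pole -2/11 set g(τ) = (τ - (-2/11))*f(τ) = 6*τ/7 + 1.
Simple pole: residue = g(a) at a = -2/11, which is 65/77.


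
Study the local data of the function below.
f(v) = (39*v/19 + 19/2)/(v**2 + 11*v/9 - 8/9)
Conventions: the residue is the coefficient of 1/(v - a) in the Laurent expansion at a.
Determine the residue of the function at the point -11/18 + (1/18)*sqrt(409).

The factor v**2 + 11*v/9 - 8/9 splits as (v - a)(v - a') with a = -11/18 + (1/18)*sqrt(409), a' = -11/18 - (1/18)*sqrt(409). At the order-1 pole a set g(v) = (v - a)*f(v) = [39*v/19 + 19/2] / (v - a').
Simple pole: residue = g(a) at a = -11/18 + (1/18)*sqrt(409), which is 39/38 + (1410/7771)*sqrt(409).

The residue is 39/38 + (1410/7771)*sqrt(409).


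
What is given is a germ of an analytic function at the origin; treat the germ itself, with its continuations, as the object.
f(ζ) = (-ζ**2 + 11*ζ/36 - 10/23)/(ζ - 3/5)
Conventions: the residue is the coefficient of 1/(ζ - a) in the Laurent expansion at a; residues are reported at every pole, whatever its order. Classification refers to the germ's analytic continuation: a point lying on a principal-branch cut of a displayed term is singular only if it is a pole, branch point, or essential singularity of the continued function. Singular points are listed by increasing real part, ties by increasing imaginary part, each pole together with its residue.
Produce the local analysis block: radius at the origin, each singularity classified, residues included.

Denominator factor (ζ - 3/5): pole of order 1 at 3/5, modulus 3/5.
The radius of convergence is the smallest modulus among the singular points: 3/5.
At the order-1 pole 3/5 set g(ζ) = (ζ - (3/5))*f(ζ) = -ζ**2 + 11*ζ/36 - 10/23.
Simple pole: residue = g(a) at a = 3/5, which is -4219/6900.

Radius of convergence at 0: 3/5.
At 3/5: a pole of order 1; residue -4219/6900.


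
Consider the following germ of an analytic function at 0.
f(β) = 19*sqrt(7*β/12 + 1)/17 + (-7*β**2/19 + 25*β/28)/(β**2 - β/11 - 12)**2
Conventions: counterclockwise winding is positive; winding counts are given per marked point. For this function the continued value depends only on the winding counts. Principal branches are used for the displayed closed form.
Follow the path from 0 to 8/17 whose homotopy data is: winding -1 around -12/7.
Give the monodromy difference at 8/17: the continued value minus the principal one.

The rational part is single-valued and drops out of the difference; each branch term changes only by its own monodromy.
(19/17)*sqrt(1 - β/(-12/7)): winding -1 is odd, the square root flips sign, contributing -2*(19/17)*sqrt(1 - (8/17)/(-12/7)) = -2*(19/17)*sqrt(65/51) = -(38/867)*sqrt(3315).
Summing the contributions at β = 8/17 gives -(38/867)*sqrt(3315).

Continued minus principal equals -(38/867)*sqrt(3315).


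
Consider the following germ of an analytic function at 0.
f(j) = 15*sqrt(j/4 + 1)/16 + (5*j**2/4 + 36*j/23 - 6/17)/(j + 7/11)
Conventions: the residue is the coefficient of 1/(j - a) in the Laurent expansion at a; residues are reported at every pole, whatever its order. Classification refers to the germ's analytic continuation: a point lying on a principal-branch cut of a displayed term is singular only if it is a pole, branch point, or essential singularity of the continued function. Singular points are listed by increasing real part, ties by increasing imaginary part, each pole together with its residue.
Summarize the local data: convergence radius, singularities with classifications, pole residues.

Radius of convergence at 0: 7/11.
At -4: an algebraic (square-root) branch point.
At -7/11: a pole of order 1; residue -159493/189244.

Denominator factor (j + 7/11): pole of order 1 at -7/11, modulus 7/11.
Branch term (15/16)*sqrt(1 - j/(-4)): its argument vanishes at j = -4, a square-root branch point, modulus 4.
The radius of convergence is the smallest modulus among the singular points: 7/11.
The branch term is analytic at -7/11 and contributes nothing to the residue; only the rational part matters.
At the order-1 pole -7/11 set g(j) = (j - (-7/11))*(rational part) = 5*j**2/4 + 36*j/23 - 6/17.
Simple pole: residue = g(a) at a = -7/11, which is -159493/189244.
List the singular points by increasing real part (a conjugate pair: the negative imaginary part first).


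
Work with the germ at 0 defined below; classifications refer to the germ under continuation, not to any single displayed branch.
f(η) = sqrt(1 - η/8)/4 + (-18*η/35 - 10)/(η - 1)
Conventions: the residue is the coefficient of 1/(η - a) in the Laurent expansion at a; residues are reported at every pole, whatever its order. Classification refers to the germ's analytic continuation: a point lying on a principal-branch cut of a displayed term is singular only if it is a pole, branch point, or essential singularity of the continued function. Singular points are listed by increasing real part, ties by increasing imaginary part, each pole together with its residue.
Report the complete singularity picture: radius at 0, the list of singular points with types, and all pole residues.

Radius of convergence at 0: 1.
At 1: a pole of order 1; residue -368/35.
At 8: an algebraic (square-root) branch point.

Denominator factor (η - 1): pole of order 1 at 1, modulus 1.
Branch term (1/4)*sqrt(1 - η/(8)): its argument vanishes at η = 8, a square-root branch point, modulus 8.
The radius of convergence is the smallest modulus among the singular points: 1.
The branch term is analytic at 1 and contributes nothing to the residue; only the rational part matters.
At the order-1 pole 1 set g(η) = (η - (1))*(rational part) = -18*η/35 - 10.
Simple pole: residue = g(a) at a = 1, which is -368/35.
List the singular points by increasing real part (a conjugate pair: the negative imaginary part first).


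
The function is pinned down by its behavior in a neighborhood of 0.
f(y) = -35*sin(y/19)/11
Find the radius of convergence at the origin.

The radius of convergence is infinite.

The factor sin(y/19) is entire and contributes no finite singular point.
The polynomial part has no poles.
No finite singular points: the Taylor series at 0 converges everywhere.


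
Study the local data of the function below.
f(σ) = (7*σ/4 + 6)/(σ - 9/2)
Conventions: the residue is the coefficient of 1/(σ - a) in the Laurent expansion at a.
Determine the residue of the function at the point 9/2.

At the order-1 pole 9/2 set g(σ) = (σ - (9/2))*f(σ) = 7*σ/4 + 6.
Simple pole: residue = g(a) at a = 9/2, which is 111/8.

The residue is 111/8.


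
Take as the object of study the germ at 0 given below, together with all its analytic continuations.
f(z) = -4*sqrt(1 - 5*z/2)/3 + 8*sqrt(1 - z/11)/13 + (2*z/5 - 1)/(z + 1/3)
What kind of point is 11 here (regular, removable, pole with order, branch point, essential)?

The point is an algebraic (square-root) branch point.

The term (8/13)*sqrt(1 - z/(11)) has argument 1 - 11/(11) = 0 at 11: a square-root (algebraic, two-sheeted) branch point; the remaining terms are analytic or single-valued there.


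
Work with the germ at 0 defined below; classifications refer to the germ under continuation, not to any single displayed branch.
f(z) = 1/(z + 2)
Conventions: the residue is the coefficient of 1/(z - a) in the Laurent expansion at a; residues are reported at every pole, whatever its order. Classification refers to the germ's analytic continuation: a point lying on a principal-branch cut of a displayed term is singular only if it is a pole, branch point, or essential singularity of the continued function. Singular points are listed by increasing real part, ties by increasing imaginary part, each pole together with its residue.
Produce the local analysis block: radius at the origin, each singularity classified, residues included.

Radius of convergence at 0: 2.
At -2: a pole of order 1; residue 1.

Denominator factor (z + 2): pole of order 1 at -2, modulus 2.
The radius of convergence is the smallest modulus among the singular points: 2.
At the order-1 pole -2 set g(z) = (z - (-2))*f(z) = 1.
Simple pole: residue = g(a) at a = -2, which is 1.


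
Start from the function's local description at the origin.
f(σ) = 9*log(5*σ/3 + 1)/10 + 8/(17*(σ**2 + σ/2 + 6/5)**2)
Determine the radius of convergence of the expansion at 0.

Denominator factor (σ**2 + σ/2 + 6/5)^2: discriminant -91/20, complex-conjugate roots (-1/4) + ((1/20)*sqrt(455))*i and (-1/4) - ((1/20)*sqrt(455))*i; poles of order 2, moduli (1/5)*sqrt(30) and (1/5)*sqrt(30).
Branch term (9/10)*log(1 - σ/(-3/5)): its argument vanishes at σ = -3/5, a logarithmic branch point, modulus 3/5.
The radius of convergence is the smallest modulus among the singular points: 3/5.

The radius of convergence is 3/5.


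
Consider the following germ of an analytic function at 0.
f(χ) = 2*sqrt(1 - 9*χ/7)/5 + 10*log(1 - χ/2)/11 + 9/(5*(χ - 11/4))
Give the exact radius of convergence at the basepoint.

Denominator factor (χ - 11/4): pole of order 1 at 11/4, modulus 11/4.
Branch term (10/11)*log(1 - χ/(2)): its argument vanishes at χ = 2, a logarithmic branch point, modulus 2.
Branch term (2/5)*sqrt(1 - χ/(7/9)): its argument vanishes at χ = 7/9, a square-root branch point, modulus 7/9.
The radius of convergence is the smallest modulus among the singular points: 7/9.

The radius of convergence is 7/9.


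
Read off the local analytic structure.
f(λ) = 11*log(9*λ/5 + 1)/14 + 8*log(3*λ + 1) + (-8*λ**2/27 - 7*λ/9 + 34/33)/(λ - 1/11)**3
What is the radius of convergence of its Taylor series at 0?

The radius of convergence is 1/11.

Denominator factor (λ - 1/11)^3: pole of order 3 at 1/11, modulus 1/11.
Branch term (8)*log(1 - λ/(-1/3)): its argument vanishes at λ = -1/3, a logarithmic branch point, modulus 1/3.
Branch term (11/14)*log(1 - λ/(-5/9)): its argument vanishes at λ = -5/9, a logarithmic branch point, modulus 5/9.
The radius of convergence is the smallest modulus among the singular points: 1/11.


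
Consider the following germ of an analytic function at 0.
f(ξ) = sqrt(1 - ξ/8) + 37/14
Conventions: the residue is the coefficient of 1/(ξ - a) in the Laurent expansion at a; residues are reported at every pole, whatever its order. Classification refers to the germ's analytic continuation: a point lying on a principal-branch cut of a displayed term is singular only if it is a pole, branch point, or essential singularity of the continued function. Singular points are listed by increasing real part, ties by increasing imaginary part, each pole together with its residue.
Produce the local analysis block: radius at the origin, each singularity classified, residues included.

Branch term (1)*sqrt(1 - ξ/(8)): its argument vanishes at ξ = 8, a square-root branch point, modulus 8.
The radius of convergence is the smallest modulus among the singular points: 8.

Radius of convergence at 0: 8.
At 8: an algebraic (square-root) branch point.


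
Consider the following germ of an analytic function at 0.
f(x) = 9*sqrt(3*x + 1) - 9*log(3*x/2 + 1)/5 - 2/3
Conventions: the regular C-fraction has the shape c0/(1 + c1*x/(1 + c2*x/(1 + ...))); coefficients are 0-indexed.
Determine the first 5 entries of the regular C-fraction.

Taylor coefficients (expand at 0): a_0 = 25/3, a_1 = 54/5, a_2 = -81/10, a_3 = 1053/80, a_4 = -16767/640.
c0 = a_0 = 25/3. Peel one level at a time: if S = 1 + c*x/S' with S'(0) = 1, then c is the x-coefficient of S and S' = c*x/(S - 1).
S_1 = c0/f = 1 + (-162/125)*x + (82863/31250)*x^2 + ...; c1 = -162/125.
S_2 = c1*x/(S_1 - 1) = 1 + (1023/500)*x + (-21/32)*x^2 + ...; c2 = 1023/500.
S_3 = c2*x/(S_2 - 1) = 1 + (875/2728)*x + (-1471375/3720992)*x^2 + ...; c3 = 875/2728.
S_4 = c3*x/(S_3 - 1) = 1 + (11771/9548)*x + ...; c4 = 11771/9548.

The regular C-fraction coefficients are [25/3, -162/125, 1023/500, 875/2728, 11771/9548].


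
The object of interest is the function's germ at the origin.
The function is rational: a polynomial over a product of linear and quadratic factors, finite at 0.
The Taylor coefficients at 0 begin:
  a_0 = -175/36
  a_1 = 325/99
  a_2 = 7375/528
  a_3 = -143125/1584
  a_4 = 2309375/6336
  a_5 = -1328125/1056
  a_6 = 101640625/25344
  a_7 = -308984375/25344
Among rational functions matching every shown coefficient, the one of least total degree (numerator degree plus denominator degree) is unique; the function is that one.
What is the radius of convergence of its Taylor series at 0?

The radius of convergence is 2/5.

No rational of total degree below 3 reproduces all 8 coefficients; solving the [1/2] Pade equations on them gives f(w) = (-37*w/11 - 7/9)/(w + 2/5)**2, whose expansion matches every shown term.
Denominator factor (w + 2/5)^2: pole of order 2 at -2/5, modulus 2/5.
The radius of convergence is the smallest modulus among the singular points: 2/5.


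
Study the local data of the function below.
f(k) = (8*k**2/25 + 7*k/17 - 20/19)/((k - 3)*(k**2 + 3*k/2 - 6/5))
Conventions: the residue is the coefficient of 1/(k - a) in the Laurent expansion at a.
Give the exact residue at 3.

At the order-1 pole 3 set g(k) = (k - (3))*f(k) = (8*k**2/25 + 7*k/17 - 20/19)/(k**2 + 3*k/2 - 6/5).
Simple pole: residue = g(a) at a = 3, which is 49462/198645.

The residue is 49462/198645.


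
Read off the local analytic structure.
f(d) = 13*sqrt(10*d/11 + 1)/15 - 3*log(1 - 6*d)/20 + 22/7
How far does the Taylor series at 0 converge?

The radius of convergence is 1/6.

Branch term (13/15)*sqrt(1 - d/(-11/10)): its argument vanishes at d = -11/10, a square-root branch point, modulus 11/10.
Branch term (-3/20)*log(1 - d/(1/6)): its argument vanishes at d = 1/6, a logarithmic branch point, modulus 1/6.
The radius of convergence is the smallest modulus among the singular points: 1/6.


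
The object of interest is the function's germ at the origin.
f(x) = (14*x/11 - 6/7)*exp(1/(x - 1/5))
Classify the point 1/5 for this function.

The point is an essential singularity.

The exponent 1/(x - (1/5)) has a pole at 1/5, so exp(1/(x - (1/5))) takes every nonzero value near it: an essential singularity (not a pole of any order).


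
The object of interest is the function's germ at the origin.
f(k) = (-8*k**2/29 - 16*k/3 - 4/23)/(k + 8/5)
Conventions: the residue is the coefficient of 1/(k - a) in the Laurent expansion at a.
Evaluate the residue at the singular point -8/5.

At the order-1 pole -8/5 set g(k) = (k - (-8/5))*f(k) = -8*k**2/29 - 16*k/3 - 4/23.
Simple pole: residue = g(a) at a = -8/5, which is 382852/50025.

The residue is 382852/50025.


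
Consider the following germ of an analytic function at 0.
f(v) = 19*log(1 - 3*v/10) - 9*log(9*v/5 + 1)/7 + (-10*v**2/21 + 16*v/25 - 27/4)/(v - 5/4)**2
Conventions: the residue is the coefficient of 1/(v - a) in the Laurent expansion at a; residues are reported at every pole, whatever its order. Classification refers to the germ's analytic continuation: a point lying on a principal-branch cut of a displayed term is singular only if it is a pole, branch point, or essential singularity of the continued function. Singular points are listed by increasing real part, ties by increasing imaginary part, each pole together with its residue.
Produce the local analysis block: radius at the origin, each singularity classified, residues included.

Denominator factor (v - 5/4)^2: pole of order 2 at 5/4, modulus 5/4.
Branch term (-9/7)*log(1 - v/(-5/9)): its argument vanishes at v = -5/9, a logarithmic branch point, modulus 5/9.
Branch term (19)*log(1 - v/(10/3)): its argument vanishes at v = 10/3, a logarithmic branch point, modulus 10/3.
The radius of convergence is the smallest modulus among the singular points: 5/9.
The branch terms are analytic at 5/4 and contribute nothing to the residue; only the rational part matters.
At the order-2 pole 5/4 set g(v) = (v - (5/4))^2*(rational part) = -10*v**2/21 + 16*v/25 - 27/4.
Order-2 pole: residue = g'(a); g'(5/4) = -289/525, so the residue is -289/525.
List the singular points by increasing real part (a conjugate pair: the negative imaginary part first).

Radius of convergence at 0: 5/9.
At -5/9: a logarithmic branch point.
At 5/4: a pole of order 2; residue -289/525.
At 10/3: a logarithmic branch point.


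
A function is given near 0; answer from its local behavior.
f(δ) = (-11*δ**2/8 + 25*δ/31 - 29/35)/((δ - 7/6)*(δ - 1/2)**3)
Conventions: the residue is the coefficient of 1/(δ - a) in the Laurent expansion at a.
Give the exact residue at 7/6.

The residue is -1649181/277760.

At the order-1 pole 7/6 set g(δ) = (δ - (7/6))*f(δ) = (-11*δ**2/8 + 25*δ/31 - 29/35)/(δ - 1/2)**3.
Simple pole: residue = g(a) at a = 7/6, which is -1649181/277760.


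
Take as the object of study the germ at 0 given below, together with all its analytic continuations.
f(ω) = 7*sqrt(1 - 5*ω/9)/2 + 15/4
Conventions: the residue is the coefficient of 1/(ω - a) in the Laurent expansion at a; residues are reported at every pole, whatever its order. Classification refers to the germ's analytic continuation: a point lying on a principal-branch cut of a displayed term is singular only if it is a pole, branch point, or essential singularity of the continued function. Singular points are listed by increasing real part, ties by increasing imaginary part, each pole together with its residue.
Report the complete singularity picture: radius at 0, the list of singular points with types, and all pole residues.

Radius of convergence at 0: 9/5.
At 9/5: an algebraic (square-root) branch point.

Branch term (7/2)*sqrt(1 - ω/(9/5)): its argument vanishes at ω = 9/5, a square-root branch point, modulus 9/5.
The radius of convergence is the smallest modulus among the singular points: 9/5.


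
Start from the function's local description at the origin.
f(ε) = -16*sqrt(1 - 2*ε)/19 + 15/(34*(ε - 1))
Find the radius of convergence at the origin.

The radius of convergence is 1/2.

Denominator factor (ε - 1): pole of order 1 at 1, modulus 1.
Branch term (-16/19)*sqrt(1 - ε/(1/2)): its argument vanishes at ε = 1/2, a square-root branch point, modulus 1/2.
The radius of convergence is the smallest modulus among the singular points: 1/2.


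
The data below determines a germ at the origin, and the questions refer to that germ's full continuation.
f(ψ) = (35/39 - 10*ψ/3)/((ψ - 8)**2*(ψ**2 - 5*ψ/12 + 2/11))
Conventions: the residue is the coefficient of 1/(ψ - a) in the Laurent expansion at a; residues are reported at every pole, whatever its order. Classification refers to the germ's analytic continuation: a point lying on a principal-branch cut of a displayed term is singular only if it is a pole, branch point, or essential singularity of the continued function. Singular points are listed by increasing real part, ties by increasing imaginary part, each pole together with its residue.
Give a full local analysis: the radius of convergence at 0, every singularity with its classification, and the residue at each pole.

Radius of convergence at 0: (1/11)*sqrt(22).
At (5/24) - ((1/264)*sqrt(9647))*i: a pole of order 1; residue (-11254375/419334656) + ((26482115/367756493312)*sqrt(9647))*i.
At (5/24) + ((1/264)*sqrt(9647))*i: a pole of order 1; residue (-11254375/419334656) - ((26482115/367756493312)*sqrt(9647))*i.
At 8: a pole of order 2; residue 11254375/209667328.


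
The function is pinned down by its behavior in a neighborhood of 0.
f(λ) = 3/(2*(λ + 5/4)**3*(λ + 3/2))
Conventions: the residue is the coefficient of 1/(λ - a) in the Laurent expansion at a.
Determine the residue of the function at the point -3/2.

The residue is -96.

At the order-1 pole -3/2 set g(λ) = (λ - (-3/2))*f(λ) = 3/(2*(λ + 5/4)**3).
Simple pole: residue = g(a) at a = -3/2, which is -96.


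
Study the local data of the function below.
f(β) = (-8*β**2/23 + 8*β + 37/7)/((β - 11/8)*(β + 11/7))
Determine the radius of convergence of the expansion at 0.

Denominator factor (β + 11/7): pole of order 1 at -11/7, modulus 11/7.
Denominator factor (β - 11/8): pole of order 1 at 11/8, modulus 11/8.
The radius of convergence is the smallest modulus among the singular points: 11/8.

The radius of convergence is 11/8.


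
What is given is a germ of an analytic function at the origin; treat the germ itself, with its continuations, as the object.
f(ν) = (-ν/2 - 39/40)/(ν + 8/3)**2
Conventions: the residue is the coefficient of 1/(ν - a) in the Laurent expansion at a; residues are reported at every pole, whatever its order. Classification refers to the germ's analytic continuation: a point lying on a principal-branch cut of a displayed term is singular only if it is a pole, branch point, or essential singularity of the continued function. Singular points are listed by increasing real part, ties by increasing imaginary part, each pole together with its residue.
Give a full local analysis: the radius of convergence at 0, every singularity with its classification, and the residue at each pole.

Radius of convergence at 0: 8/3.
At -8/3: a pole of order 2; residue -1/2.

Denominator factor (ν + 8/3)^2: pole of order 2 at -8/3, modulus 8/3.
The radius of convergence is the smallest modulus among the singular points: 8/3.
At the order-2 pole -8/3 set g(ν) = (ν - (-8/3))^2*f(ν) = -ν/2 - 39/40.
Order-2 pole: residue = g'(a); g'(-8/3) = -1/2, so the residue is -1/2.


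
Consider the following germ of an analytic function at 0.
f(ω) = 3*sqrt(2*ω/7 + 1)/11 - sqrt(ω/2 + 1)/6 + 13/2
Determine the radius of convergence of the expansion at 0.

The radius of convergence is 2.

Branch term (-1/6)*sqrt(1 - ω/(-2)): its argument vanishes at ω = -2, a square-root branch point, modulus 2.
Branch term (3/11)*sqrt(1 - ω/(-7/2)): its argument vanishes at ω = -7/2, a square-root branch point, modulus 7/2.
The radius of convergence is the smallest modulus among the singular points: 2.


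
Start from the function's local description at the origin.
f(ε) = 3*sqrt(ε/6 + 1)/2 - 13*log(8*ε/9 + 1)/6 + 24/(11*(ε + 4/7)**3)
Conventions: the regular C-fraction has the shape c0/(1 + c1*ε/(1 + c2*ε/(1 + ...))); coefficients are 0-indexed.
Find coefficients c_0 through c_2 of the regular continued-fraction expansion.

The regular C-fraction coefficients are [1161/88, 600559/125388, -103608645781/75302891892].

Taylor coefficients (expand at 0): a_0 = 1161/88, a_1 = -600559/9504, a_2 = 18451225/85536.
c0 = a_0 = 1161/88. Peel one level at a time: if S = 1 + c*ε/S' with S'(0) = 1, then c is the ε-coefficient of S and S' = c*ε/(S - 1).
S_1 = c0/f = 1 + (600559/125388)*ε + (103608645781/15722150544)*ε^2 + ...; c1 = 600559/125388.
S_2 = c1*ε/(S_1 - 1) = 1 + (-103608645781/75302891892)*ε + ...; c2 = -103608645781/75302891892.


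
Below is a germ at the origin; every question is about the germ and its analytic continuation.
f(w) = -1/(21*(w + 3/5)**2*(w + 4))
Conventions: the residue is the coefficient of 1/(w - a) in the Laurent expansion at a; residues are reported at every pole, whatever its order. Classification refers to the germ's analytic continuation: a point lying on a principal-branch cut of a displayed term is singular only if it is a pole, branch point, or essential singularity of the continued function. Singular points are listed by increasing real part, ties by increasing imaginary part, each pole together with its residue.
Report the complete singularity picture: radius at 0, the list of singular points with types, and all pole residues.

Radius of convergence at 0: 3/5.
At -4: a pole of order 1; residue -25/6069.
At -3/5: a pole of order 2; residue 25/6069.

Denominator factor (w + 3/5)^2: pole of order 2 at -3/5, modulus 3/5.
Denominator factor (w + 4): pole of order 1 at -4, modulus 4.
The radius of convergence is the smallest modulus among the singular points: 3/5.
At the order-1 pole -4 set g(w) = (w - (-4))*f(w) = -1/(21*(w + 3/5)**2).
Simple pole: residue = g(a) at a = -4, which is -25/6069.
At the order-2 pole -3/5 set g(w) = (w - (-3/5))^2*f(w) = -1/(21*(w + 4)).
Order-2 pole: residue = g'(a); g'(-3/5) = 25/6069, so the residue is 25/6069.
List the singular points by increasing real part (a conjugate pair: the negative imaginary part first).


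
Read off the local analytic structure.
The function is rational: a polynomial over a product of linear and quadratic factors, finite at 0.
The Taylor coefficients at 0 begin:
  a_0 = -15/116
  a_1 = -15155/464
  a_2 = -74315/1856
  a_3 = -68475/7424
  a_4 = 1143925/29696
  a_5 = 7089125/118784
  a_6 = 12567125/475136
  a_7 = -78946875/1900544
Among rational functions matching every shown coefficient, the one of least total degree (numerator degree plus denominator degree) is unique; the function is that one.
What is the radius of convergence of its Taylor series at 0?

No rational of total degree below 4 reproduces all 8 coefficients; solving the [2/2] Pade equations on them gives f(θ) = (θ**2/2 - 26*θ - 3/29)/(θ**2 - θ + 4/5), whose expansion matches every shown term.
Denominator factor (θ**2 - θ + 4/5): discriminant -11/5, complex-conjugate roots (1/2) + ((1/10)*sqrt(55))*i and (1/2) - ((1/10)*sqrt(55))*i; poles of order 1, moduli (2/5)*sqrt(5) and (2/5)*sqrt(5).
The radius of convergence is the smallest modulus among the singular points: (2/5)*sqrt(5).

The radius of convergence is (2/5)*sqrt(5).


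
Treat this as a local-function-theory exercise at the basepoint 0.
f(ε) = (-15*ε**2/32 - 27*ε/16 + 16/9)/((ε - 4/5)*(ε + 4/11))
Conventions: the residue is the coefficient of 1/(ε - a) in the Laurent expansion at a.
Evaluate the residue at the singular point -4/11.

At the order-1 pole -4/11 set g(ε) = (ε - (-4/11))*f(ε) = (-15*ε**2/32 - 27*ε/16 + 16/9)/(ε - 4/5).
Simple pole: residue = g(a) at a = -4/11, which is -50735/25344.

The residue is -50735/25344.


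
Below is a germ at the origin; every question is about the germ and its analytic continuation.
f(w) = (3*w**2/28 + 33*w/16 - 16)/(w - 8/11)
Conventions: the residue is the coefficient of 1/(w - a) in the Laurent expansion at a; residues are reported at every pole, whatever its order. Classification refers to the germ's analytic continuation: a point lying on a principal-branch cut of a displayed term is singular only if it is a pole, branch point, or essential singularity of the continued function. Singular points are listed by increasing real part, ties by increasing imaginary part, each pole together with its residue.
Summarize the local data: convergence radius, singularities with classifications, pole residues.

Radius of convergence at 0: 8/11.
At 8/11: a pole of order 1; residue -24467/1694.

Denominator factor (w - 8/11): pole of order 1 at 8/11, modulus 8/11.
The radius of convergence is the smallest modulus among the singular points: 8/11.
At the order-1 pole 8/11 set g(w) = (w - (8/11))*f(w) = 3*w**2/28 + 33*w/16 - 16.
Simple pole: residue = g(a) at a = 8/11, which is -24467/1694.
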